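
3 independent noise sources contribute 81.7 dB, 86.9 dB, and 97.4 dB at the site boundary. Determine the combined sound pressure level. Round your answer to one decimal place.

Incoherent sources combine by intensity addition: L_total = 10·log₁₀(Σ 10^(L_i/10)).
Σ 10^(L/10) = 10^(81.7/10) + 10^(86.9/10) + 10^(97.4/10) = 6.133e+09.
L_total = 10·log₁₀(6.133e+09) = 97.88 dB.

97.9 dB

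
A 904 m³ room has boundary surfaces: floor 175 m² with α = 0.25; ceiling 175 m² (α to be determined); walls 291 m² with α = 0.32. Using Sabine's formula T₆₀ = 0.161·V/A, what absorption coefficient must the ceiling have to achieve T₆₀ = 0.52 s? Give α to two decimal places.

0.82

Required total absorption A = 0.161·904/0.52 = 279.89 m².
Absorption from the other surfaces = 175·0.25 + 291·0.32 = 136.87 m², so the ceiling must supply 143.02 m² over 175 m².
α = 143.02/175 = 0.817.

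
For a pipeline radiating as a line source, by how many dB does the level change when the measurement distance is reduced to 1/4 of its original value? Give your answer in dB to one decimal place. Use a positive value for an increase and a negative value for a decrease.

+6.0 dB

A line source loses 3 dB per doubling of distance; generally ΔL = −10·log₁₀(r₂/r₁).
ΔL = −10·log₁₀(0.25) = +6.02 dB.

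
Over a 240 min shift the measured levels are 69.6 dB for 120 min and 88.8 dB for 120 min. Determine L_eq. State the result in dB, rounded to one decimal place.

85.8 dB

L_eq = 10·log₁₀[(1/T)·Σ tᵢ·10^(Lᵢ/10)] with T = 240 min.
Σ tᵢ·10^(Lᵢ/10) = 120·10^(69.6/10) + 120·10^(88.8/10) = 9.212e+10.
L_eq = 10·log₁₀(9.212e+10/240) = 85.84 dB.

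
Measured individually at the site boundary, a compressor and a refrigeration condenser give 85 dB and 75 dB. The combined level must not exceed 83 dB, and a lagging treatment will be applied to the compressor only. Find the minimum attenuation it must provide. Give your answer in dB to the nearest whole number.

Fixed contribution from the other source: Σ 10^(L/10) = 10^(75/10) = 3.162e+07 (75.00 dB).
The limit corresponds to 10^(83/10) = 1.995e+08; subtracting the fixed part leaves 1.679e+08 for the compressor, i.e. 82.25 dB.
Required insertion loss = 85 − 82.25 = 2.75 dB.

3 dB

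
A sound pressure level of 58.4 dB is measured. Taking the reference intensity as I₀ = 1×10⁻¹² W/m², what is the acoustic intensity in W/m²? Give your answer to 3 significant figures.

I = I₀·10^(L/10) = 10⁻¹² × 10^(58.4/10) = 10^(-6.160).

6.92e-07 W/m²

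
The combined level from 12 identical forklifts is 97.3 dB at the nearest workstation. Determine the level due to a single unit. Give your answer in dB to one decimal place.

86.5 dB

For N identical incoherent sources L_total = L₁ + 10·log₁₀ N, so L₁ = 97.3 − 10·log₁₀(12) = 97.3 − 10.792.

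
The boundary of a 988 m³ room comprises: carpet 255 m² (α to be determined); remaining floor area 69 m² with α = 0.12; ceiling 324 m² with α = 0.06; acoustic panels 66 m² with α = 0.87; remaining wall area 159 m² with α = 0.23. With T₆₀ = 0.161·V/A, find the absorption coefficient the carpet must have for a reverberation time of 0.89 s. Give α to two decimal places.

0.22

From T₆₀ = 0.161·V/A, the target T₆₀ = 0.89 s needs A = 0.161·988/0.89 = 178.73 m².
Absorption from the other surfaces = 69·0.12 + 324·0.06 + 66·0.87 + 159·0.23 = 121.71 m², so the carpet must supply 57.02 m² over 255 m².
α = 57.02/255 = 0.224.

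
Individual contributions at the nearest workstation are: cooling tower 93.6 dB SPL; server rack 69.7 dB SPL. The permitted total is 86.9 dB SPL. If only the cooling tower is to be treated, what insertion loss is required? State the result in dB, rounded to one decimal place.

6.8 dB

Everything except the cooling tower sums to 10^(69.7/10) = 9.333e+06 in linear terms, 69.70 dB SPL.
To meet 86.9 dB SPL overall, the treated cooling tower may contribute at most 10^(86.9/10) − 9.333e+06 = 4.804e+08, i.e. 86.82 dB SPL.
So the cooling tower must be reduced from 93.6 to 86.82 dB SPL: IL = 6.78 dB.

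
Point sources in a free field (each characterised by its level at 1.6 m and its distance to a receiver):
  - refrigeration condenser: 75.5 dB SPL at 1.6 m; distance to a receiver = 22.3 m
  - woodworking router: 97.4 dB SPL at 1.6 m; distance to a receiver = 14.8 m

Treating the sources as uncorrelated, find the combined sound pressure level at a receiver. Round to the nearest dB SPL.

78 dB SPL

First find each source's level at the receiver (point-source: −20·log₁₀(r/r_ref)), then combine on an intensity basis.
refrigeration condenser: 75.5 − 20·log₁₀(22.3/1.6) = 75.5 − 22.88 = 52.62 dB SPL.
woodworking router: 97.4 − 20·log₁₀(14.8/1.6) = 97.4 − 19.32 = 78.08 dB SPL.
Σ 10^(L/10) = 6.441e+07 → L_total = 10·log₁₀(6.441e+07) = 78.09 dB SPL.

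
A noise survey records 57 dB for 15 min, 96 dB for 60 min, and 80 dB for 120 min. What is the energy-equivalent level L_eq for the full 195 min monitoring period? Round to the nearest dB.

91 dB

Weight each interval's intensity by its duration and average over T = 195 min:
Σ tᵢ·10^(Lᵢ/10) = 15·10^(57/10) + 60·10^(96/10) + 120·10^(80/10) = 2.509e+11.
L_eq = 10·log₁₀(2.509e+11/195) = 91.09 dB.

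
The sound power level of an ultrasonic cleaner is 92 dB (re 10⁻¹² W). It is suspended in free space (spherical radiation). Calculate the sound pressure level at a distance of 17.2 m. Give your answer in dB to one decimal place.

56.3 dB

Free-field spherical radiation: L_p = L_w − 10·log₁₀(4π·r²), r = 17.2 m.
4π·r² = 3718 m², 10·log₁₀ of that is 35.703 dB.
L_p = 92 − 35.703 = 56.30 dB.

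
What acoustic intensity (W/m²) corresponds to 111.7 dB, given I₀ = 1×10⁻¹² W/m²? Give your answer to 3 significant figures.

0.148 W/m²

L = 10·log₁₀(I/I₀) ⇒ I = I₀·10^(L/10) = 10⁻¹² × 10^11.17.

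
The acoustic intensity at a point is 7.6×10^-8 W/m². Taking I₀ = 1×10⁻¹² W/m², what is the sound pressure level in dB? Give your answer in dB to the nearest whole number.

49 dB

I/I₀ = 7.6×10^-8/10⁻¹² = 7.6×10^4, and L = 10·log₁₀(I/I₀).
L = 10·(0.8808 + 4) = 48.81 dB.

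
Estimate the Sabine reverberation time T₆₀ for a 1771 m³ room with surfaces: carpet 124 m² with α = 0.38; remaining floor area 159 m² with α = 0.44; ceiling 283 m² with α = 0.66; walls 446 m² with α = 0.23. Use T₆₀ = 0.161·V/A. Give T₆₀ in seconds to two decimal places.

0.70 s

Summing Sᵢαᵢ: 124·0.38 + 159·0.44 + 283·0.66 + 446·0.23 = 406.44 m².
T₆₀ = 0.161·V/A = 0.161·1771/406.44 = 0.702 s.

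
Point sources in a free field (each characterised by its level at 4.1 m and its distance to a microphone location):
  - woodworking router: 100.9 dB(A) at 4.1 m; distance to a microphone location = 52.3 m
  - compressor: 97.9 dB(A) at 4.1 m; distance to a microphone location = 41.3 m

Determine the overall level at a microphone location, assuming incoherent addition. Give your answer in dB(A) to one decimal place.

81.3 dB(A)

First find each source's level at the receiver (point-source: −20·log₁₀(r/r_ref)), then combine on an intensity basis.
woodworking router: 100.9 − 20·log₁₀(52.3/4.1) = 100.9 − 22.11 = 78.79 dB(A).
compressor: 97.9 − 20·log₁₀(41.3/4.1) = 97.9 − 20.06 = 77.84 dB(A).
Σ 10^(L/10) = 1.364e+08 → L_total = 10·log₁₀(1.364e+08) = 81.35 dB(A).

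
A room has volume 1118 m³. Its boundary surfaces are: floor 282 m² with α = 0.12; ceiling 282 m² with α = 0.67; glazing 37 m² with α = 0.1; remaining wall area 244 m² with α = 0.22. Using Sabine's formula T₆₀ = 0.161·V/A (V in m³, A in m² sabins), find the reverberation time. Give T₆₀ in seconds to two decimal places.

0.64 s

Summing Sᵢαᵢ: 282·0.12 + 282·0.67 + 37·0.1 + 244·0.22 = 280.16 m².
T₆₀ = 0.161·V/A = 0.161·1118/280.16 = 0.642 s.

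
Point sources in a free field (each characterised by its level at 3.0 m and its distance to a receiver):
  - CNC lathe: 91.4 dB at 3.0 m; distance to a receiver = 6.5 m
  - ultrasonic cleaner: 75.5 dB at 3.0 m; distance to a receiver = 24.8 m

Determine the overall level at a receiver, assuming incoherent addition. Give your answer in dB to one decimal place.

Propagate each source to the receiver with L = L_ref − 20·log₁₀(r/r_ref), then add intensities.
CNC lathe: 91.4 − 20·log₁₀(6.5/3.0) = 91.4 − 6.72 = 84.68 dB.
ultrasonic cleaner: 75.5 − 20·log₁₀(24.8/3.0) = 75.5 − 18.35 = 57.15 dB.
Σ 10^(L/10) = 2.946e+08 → L_total = 10·log₁₀(2.946e+08) = 84.69 dB.

84.7 dB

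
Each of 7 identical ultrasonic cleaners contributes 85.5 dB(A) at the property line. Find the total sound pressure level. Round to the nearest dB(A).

94 dB(A)

L_total = L₁ + 10·log₁₀ N for N identical incoherent sources.
L_total = 85.5 + 10·log₁₀(7) = 85.5 + 8.451 = 93.95 dB(A).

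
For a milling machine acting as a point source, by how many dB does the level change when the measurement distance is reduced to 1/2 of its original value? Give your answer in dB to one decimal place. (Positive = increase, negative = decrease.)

+6.0 dB

Point-source spreading: ΔL = −20·log₁₀(r₂/r₁).
ΔL = −20·log₁₀(0.5) = +6.02 dB.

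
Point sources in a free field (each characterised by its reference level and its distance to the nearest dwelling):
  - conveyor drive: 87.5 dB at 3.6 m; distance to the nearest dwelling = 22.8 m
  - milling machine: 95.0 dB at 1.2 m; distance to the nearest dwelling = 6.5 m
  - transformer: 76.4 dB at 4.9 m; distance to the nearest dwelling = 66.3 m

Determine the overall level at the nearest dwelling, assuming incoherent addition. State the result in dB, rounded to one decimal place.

80.9 dB

First find each source's level at the receiver (point-source: −20·log₁₀(r/r_ref)), then combine on an intensity basis.
conveyor drive: 87.5 − 20·log₁₀(22.8/3.6) = 87.5 − 16.03 = 71.47 dB.
milling machine: 95.0 − 20·log₁₀(6.5/1.2) = 95.0 − 14.67 = 80.33 dB.
transformer: 76.4 − 20·log₁₀(66.3/4.9) = 76.4 − 22.63 = 53.77 dB.
Σ 10^(L/10) = 1.220e+08 → L_total = 10·log₁₀(1.220e+08) = 80.86 dB.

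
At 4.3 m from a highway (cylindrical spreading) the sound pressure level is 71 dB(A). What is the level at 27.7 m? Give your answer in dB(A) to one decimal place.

Line-source attenuation: ΔL = 10·log₁₀(r₂/r₁) = 10·log₁₀(27.7/4.3) = 8.090 dB.
L₂ = 71 − 10·log₁₀(27.7/4.3) = 71 − 8.090 = 62.91 dB(A).

62.9 dB(A)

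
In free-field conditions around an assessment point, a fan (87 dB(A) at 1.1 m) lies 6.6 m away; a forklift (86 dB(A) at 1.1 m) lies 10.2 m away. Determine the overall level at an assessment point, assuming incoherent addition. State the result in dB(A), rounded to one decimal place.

72.7 dB(A)

Apply inverse-square spreading to bring every level to the receiver, then sum 10^(L/10).
fan: 87 − 20·log₁₀(6.6/1.1) = 87 − 15.56 = 71.44 dB(A).
forklift: 86 − 20·log₁₀(10.2/1.1) = 86 − 19.34 = 66.66 dB(A).
Σ 10^(L/10) = 1.855e+07 → L_total = 10·log₁₀(1.855e+07) = 72.68 dB(A).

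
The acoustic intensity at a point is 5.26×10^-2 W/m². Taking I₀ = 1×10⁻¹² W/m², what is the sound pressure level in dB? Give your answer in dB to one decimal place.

107.2 dB

L = 10·log₁₀(I/I₀) = 10·log₁₀(5.26×10^-2/10⁻¹²) = 10·log₁₀(5.26×10^10).
L = 10·(0.7210 + 10) = 107.21 dB.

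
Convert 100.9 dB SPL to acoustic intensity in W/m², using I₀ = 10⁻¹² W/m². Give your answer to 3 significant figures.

I = I₀·10^(L/10) = 10⁻¹² × 10^(100.9/10) = 10^(-1.910).

0.0123 W/m²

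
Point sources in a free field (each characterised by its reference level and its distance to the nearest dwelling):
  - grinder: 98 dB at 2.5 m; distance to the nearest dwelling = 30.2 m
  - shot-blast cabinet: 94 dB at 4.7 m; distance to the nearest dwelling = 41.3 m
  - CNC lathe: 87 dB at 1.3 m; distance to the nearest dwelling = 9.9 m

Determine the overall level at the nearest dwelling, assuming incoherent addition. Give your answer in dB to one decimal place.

Propagate each source to the receiver with L = L_ref − 20·log₁₀(r/r_ref), then add intensities.
grinder: 98 − 20·log₁₀(30.2/2.5) = 98 − 21.64 = 76.36 dB.
shot-blast cabinet: 94 − 20·log₁₀(41.3/4.7) = 94 − 18.88 = 75.12 dB.
CNC lathe: 87 − 20·log₁₀(9.9/1.3) = 87 − 17.63 = 69.37 dB.
Σ 10^(L/10) = 8.441e+07 → L_total = 10·log₁₀(8.441e+07) = 79.26 dB.

79.3 dB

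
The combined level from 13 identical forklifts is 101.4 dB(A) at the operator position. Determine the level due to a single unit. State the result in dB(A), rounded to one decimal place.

90.3 dB(A)

For N identical incoherent sources L_total = L₁ + 10·log₁₀ N, so L₁ = 101.4 − 10·log₁₀(13) = 101.4 − 11.139.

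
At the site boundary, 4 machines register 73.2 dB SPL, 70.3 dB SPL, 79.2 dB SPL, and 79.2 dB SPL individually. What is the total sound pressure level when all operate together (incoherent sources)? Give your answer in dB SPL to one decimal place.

For uncorrelated sources the intensities add, so convert each level to linear form, sum, and take 10·log₁₀ of the total.
Σ 10^(L/10) = 10^(73.2/10) + 10^(70.3/10) + 10^(79.2/10) + 10^(79.2/10) = 1.980e+08.
L_total = 10·log₁₀(1.980e+08) = 82.97 dB SPL.

83.0 dB SPL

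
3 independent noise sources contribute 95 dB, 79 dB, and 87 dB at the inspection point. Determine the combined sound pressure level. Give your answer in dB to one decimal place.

For uncorrelated sources the intensities add, so convert each level to linear form, sum, and take 10·log₁₀ of the total.
Σ 10^(L/10) = 10^(95/10) + 10^(79/10) + 10^(87/10) = 3.743e+09.
L_total = 10·log₁₀(3.743e+09) = 95.73 dB.

95.7 dB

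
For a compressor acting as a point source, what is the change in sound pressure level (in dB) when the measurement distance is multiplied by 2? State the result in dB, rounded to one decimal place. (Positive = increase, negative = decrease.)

-6.0 dB

A point source loses 6 dB per doubling of distance; generally ΔL = −20·log₁₀(r₂/r₁).
ΔL = −20·log₁₀(2) = -6.02 dB.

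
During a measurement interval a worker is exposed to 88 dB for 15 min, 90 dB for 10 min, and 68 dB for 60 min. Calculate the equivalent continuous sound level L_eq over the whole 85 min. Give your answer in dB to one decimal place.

The energy average is taken in the linear domain: L_eq = 10·log₁₀[(Σ tᵢ·10^(Lᵢ/10))/T], T = 85 min.
Σ tᵢ·10^(Lᵢ/10) = 15·10^(88/10) + 10·10^(90/10) + 60·10^(68/10) = 1.984e+10.
L_eq = 10·log₁₀(1.984e+10/85) = 83.68 dB.

83.7 dB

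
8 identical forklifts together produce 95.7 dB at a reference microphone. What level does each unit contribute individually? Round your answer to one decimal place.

86.7 dB

8 equal contributions raise the level by 10·log₁₀ 8 = 9.031 dB, so each unit alone gives 95.7 − 9.031.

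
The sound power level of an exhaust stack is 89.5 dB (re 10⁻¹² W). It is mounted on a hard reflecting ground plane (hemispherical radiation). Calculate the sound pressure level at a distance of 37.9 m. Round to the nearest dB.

50 dB

Free-field hemispherical radiation: L_p = L_w − 10·log₁₀(2π·r²), r = 37.9 m.
2π·r² = 9025 m², 10·log₁₀ of that is 39.555 dB.
L_p = 89.5 − 39.555 = 49.95 dB.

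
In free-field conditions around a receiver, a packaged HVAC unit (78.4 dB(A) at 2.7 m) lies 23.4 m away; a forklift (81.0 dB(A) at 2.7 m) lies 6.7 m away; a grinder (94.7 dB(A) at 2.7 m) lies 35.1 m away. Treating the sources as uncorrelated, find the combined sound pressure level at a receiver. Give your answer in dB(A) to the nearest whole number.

76 dB(A)

Propagate each source to the receiver with L = L_ref − 20·log₁₀(r/r_ref), then add intensities.
packaged HVAC unit: 78.4 − 20·log₁₀(23.4/2.7) = 78.4 − 18.76 = 59.64 dB(A).
forklift: 81.0 − 20·log₁₀(6.7/2.7) = 81.0 − 7.89 = 73.11 dB(A).
grinder: 94.7 − 20·log₁₀(35.1/2.7) = 94.7 − 22.28 = 72.42 dB(A).
Σ 10^(L/10) = 3.883e+07 → L_total = 10·log₁₀(3.883e+07) = 75.89 dB(A).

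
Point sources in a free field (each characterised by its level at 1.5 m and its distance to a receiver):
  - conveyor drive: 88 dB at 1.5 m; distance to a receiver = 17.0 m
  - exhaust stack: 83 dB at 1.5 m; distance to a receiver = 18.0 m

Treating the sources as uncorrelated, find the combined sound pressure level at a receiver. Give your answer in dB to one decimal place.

Apply inverse-square spreading to bring every level to the receiver, then sum 10^(L/10).
conveyor drive: 88 − 20·log₁₀(17.0/1.5) = 88 − 21.09 = 66.91 dB.
exhaust stack: 83 − 20·log₁₀(18.0/1.5) = 83 − 21.58 = 61.42 dB.
Σ 10^(L/10) = 6.298e+06 → L_total = 10·log₁₀(6.298e+06) = 67.99 dB.

68.0 dB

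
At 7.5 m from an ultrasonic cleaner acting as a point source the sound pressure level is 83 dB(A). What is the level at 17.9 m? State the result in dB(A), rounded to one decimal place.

75.4 dB(A)

Spherical spreading from a point source gives a 20·log₁₀(r₂/r₁) drop.
L₂ = 83 − 20·log₁₀(17.9/7.5) = 83 − 7.556 = 75.44 dB(A).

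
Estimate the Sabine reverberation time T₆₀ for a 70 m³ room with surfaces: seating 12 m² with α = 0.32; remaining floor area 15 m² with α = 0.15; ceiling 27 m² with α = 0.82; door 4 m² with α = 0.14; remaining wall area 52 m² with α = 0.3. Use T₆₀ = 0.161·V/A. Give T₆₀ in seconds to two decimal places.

0.25 s

Total absorption A = 12·0.32 + 15·0.15 + 27·0.82 + 4·0.14 + 52·0.3 = 44.39 m² sabins.
T₆₀ = 0.161·V/A = 0.161·70/44.39 = 0.254 s.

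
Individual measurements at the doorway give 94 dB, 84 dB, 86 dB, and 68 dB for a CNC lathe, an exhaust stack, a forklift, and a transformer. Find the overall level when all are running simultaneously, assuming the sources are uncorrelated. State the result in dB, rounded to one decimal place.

95.0 dB

Incoherent sources combine by intensity addition: L_total = 10·log₁₀(Σ 10^(L_i/10)).
Σ 10^(L/10) = 10^(94/10) + 10^(84/10) + 10^(86/10) + 10^(68/10) = 3.167e+09.
L_total = 10·log₁₀(3.167e+09) = 95.01 dB.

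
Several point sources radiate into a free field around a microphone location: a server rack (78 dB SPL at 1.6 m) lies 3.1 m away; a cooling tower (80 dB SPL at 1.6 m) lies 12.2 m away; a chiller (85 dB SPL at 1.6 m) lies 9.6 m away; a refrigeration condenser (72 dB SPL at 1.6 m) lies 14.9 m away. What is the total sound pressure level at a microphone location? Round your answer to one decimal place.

74.4 dB SPL

Propagate each source to the receiver with L = L_ref − 20·log₁₀(r/r_ref), then add intensities.
server rack: 78 − 20·log₁₀(3.1/1.6) = 78 − 5.74 = 72.26 dB SPL.
cooling tower: 80 − 20·log₁₀(12.2/1.6) = 80 − 17.64 = 62.36 dB SPL.
chiller: 85 − 20·log₁₀(9.6/1.6) = 85 − 15.56 = 69.44 dB SPL.
refrigeration condenser: 72 − 20·log₁₀(14.9/1.6) = 72 − 19.38 = 52.62 dB SPL.
Σ 10^(L/10) = 2.749e+07 → L_total = 10·log₁₀(2.749e+07) = 74.39 dB SPL.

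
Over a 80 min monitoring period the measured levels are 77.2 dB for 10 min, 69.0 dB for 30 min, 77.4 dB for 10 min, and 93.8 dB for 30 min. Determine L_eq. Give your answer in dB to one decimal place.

L_eq = 10·log₁₀[(1/T)·Σ tᵢ·10^(Lᵢ/10)] with T = 80 min.
Σ tᵢ·10^(Lᵢ/10) = 10·10^(77.2/10) + 30·10^(69.0/10) + 10·10^(77.4/10) + 30·10^(93.8/10) = 7.328e+10.
L_eq = 10·log₁₀(7.328e+10/80) = 89.62 dB.

89.6 dB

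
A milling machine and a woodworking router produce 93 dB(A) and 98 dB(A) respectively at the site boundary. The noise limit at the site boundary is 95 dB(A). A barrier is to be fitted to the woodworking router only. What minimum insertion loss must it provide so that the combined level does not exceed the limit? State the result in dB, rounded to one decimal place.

7.3 dB

Fixed contribution from the other source: Σ 10^(L/10) = 10^(93/10) = 1.995e+09 (93.00 dB(A)).
The limit corresponds to 10^(95/10) = 3.162e+09; subtracting the fixed part leaves 1.167e+09 for the woodworking router, i.e. 90.67 dB(A).
So the woodworking router must be reduced from 98 to 90.67 dB(A): IL = 7.33 dB.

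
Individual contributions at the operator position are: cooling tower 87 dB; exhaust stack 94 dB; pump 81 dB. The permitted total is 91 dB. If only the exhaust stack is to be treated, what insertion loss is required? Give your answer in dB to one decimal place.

6.0 dB

Fixed contribution from the other sources: Σ 10^(L/10) = 10^(87/10) + 10^(81/10) = 6.271e+08 (87.97 dB).
To meet 91 dB overall, the treated exhaust stack may contribute at most 10^(91/10) − 6.271e+08 = 6.318e+08, i.e. 88.01 dB.
So the exhaust stack must be reduced from 94 to 88.01 dB: IL = 5.99 dB.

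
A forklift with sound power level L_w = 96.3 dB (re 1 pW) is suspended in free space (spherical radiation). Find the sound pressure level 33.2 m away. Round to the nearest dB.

55 dB

L_p = L_w − 10·log₁₀(4π·r²) with r = 33.2 m.
4π·r² = 1.385e+04 m², 10·log₁₀ of that is 41.415 dB.
L_p = 96.3 − 41.415 = 54.89 dB.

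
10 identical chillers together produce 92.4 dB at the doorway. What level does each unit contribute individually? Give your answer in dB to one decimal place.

82.4 dB

For N identical incoherent sources L_total = L₁ + 10·log₁₀ N, so L₁ = 92.4 − 10·log₁₀(10) = 92.4 − 10.000.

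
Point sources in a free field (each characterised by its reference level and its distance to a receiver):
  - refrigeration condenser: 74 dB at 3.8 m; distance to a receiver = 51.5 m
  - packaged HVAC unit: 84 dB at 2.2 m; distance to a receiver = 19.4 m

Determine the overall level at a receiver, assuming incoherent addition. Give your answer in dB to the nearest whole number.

65 dB

Apply inverse-square spreading to bring every level to the receiver, then sum 10^(L/10).
refrigeration condenser: 74 − 20·log₁₀(51.5/3.8) = 74 − 22.64 = 51.36 dB.
packaged HVAC unit: 84 − 20·log₁₀(19.4/2.2) = 84 − 18.91 = 65.09 dB.
Σ 10^(L/10) = 3.367e+06 → L_total = 10·log₁₀(3.367e+06) = 65.27 dB.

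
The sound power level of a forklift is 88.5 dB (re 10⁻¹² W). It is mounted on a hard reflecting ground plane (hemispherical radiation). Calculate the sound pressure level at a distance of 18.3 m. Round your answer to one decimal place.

L_p = L_w − 10·log₁₀(2π·r²) with r = 18.3 m.
2π·r² = 2104 m², 10·log₁₀ of that is 33.231 dB.
L_p = 88.5 − 33.231 = 55.27 dB.

55.3 dB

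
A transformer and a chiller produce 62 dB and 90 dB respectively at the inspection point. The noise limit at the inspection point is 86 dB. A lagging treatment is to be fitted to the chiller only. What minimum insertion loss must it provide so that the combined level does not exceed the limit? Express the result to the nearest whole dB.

The untreated sources together contribute 10^(62/10) = 1.585e+06, i.e. 62.00 dB.
The limit corresponds to 10^(86/10) = 3.981e+08; subtracting the fixed part leaves 3.965e+08 for the chiller, i.e. 85.98 dB.
Required insertion loss = 90 − 85.98 = 4.02 dB.

4 dB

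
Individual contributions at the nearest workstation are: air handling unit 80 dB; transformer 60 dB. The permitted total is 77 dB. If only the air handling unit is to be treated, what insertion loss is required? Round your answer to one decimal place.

Everything except the air handling unit sums to 10^(60/10) = 1.000e+06 in linear terms, 60.00 dB.
To meet 77 dB overall, the treated air handling unit may contribute at most 10^(77/10) − 1.000e+06 = 4.912e+07, i.e. 76.91 dB.
Required insertion loss = 80 − 76.91 = 3.09 dB.

3.1 dB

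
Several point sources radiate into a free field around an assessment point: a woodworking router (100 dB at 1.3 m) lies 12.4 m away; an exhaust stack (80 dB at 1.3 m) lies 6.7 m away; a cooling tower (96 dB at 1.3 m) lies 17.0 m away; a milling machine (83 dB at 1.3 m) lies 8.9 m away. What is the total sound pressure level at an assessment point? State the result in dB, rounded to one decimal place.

81.5 dB

First find each source's level at the receiver (point-source: −20·log₁₀(r/r_ref)), then combine on an intensity basis.
woodworking router: 100 − 20·log₁₀(12.4/1.3) = 100 − 19.59 = 80.41 dB.
exhaust stack: 80 − 20·log₁₀(6.7/1.3) = 80 − 14.24 = 65.76 dB.
cooling tower: 96 − 20·log₁₀(17.0/1.3) = 96 − 22.33 = 73.67 dB.
milling machine: 83 − 20·log₁₀(8.9/1.3) = 83 − 16.71 = 66.29 dB.
Σ 10^(L/10) = 1.412e+08 → L_total = 10·log₁₀(1.412e+08) = 81.50 dB.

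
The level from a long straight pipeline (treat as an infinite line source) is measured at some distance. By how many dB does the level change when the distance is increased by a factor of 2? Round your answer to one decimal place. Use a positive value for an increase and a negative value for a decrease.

-3.0 dB

A line source loses 3 dB per doubling of distance; generally ΔL = −10·log₁₀(r₂/r₁).
ΔL = −10·log₁₀(2) = -3.01 dB.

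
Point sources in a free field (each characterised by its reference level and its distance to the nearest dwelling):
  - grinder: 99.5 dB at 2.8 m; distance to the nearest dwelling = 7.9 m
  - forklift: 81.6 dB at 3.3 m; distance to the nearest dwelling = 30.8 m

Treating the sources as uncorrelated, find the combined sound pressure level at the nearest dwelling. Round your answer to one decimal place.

First find each source's level at the receiver (point-source: −20·log₁₀(r/r_ref)), then combine on an intensity basis.
grinder: 99.5 − 20·log₁₀(7.9/2.8) = 99.5 − 9.01 = 90.49 dB.
forklift: 81.6 − 20·log₁₀(30.8/3.3) = 81.6 − 19.40 = 62.20 dB.
Σ 10^(L/10) = 1.121e+09 → L_total = 10·log₁₀(1.121e+09) = 90.50 dB.

90.5 dB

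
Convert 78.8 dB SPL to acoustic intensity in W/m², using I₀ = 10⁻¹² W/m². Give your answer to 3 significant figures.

I = I₀·10^(L/10) = 10⁻¹² × 10^(78.8/10) = 10^(-4.120).

7.59e-05 W/m²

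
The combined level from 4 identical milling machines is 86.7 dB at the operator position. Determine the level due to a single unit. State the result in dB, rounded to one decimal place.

80.7 dB

4 equal contributions raise the level by 10·log₁₀ 4 = 6.021 dB, so each unit alone gives 86.7 − 6.021.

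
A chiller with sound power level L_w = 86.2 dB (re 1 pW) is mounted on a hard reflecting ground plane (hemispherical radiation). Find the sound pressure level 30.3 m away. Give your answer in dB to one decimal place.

The power spreads over a hemisphere of area 2π·r², so L_p = L_w − 10·log₁₀(2π·r²).
2π·r² = 5769 m², 10·log₁₀ of that is 37.611 dB.
L_p = 86.2 − 37.611 = 48.59 dB.

48.6 dB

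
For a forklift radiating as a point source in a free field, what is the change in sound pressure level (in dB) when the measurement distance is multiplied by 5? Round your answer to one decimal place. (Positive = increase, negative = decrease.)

With spherical spreading the level changes by −20·log₁₀(r₂/r₁).
ΔL = −20·log₁₀(5) = -13.98 dB.

-14.0 dB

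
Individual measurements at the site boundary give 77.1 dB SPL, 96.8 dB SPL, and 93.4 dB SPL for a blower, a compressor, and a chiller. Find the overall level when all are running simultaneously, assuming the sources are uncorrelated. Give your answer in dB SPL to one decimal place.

98.5 dB SPL

For uncorrelated sources the intensities add, so convert each level to linear form, sum, and take 10·log₁₀ of the total.
Σ 10^(L/10) = 10^(77.1/10) + 10^(96.8/10) + 10^(93.4/10) = 7.025e+09.
L_total = 10·log₁₀(7.025e+09) = 98.47 dB SPL.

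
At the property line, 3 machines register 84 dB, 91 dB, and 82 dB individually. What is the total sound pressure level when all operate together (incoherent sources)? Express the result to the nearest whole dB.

Incoherent sources combine by intensity addition: L_total = 10·log₁₀(Σ 10^(L_i/10)).
Σ 10^(L/10) = 10^(84/10) + 10^(91/10) + 10^(82/10) = 1.669e+09.
L_total = 10·log₁₀(1.669e+09) = 92.22 dB.

92 dB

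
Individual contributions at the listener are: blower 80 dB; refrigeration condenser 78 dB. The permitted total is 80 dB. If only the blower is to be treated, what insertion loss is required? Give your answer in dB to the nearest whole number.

4 dB

Fixed contribution from the other source: Σ 10^(L/10) = 10^(78/10) = 6.310e+07 (78.00 dB).
To meet 80 dB overall, the treated blower may contribute at most 10^(80/10) − 6.310e+07 = 3.690e+07, i.e. 75.67 dB.
Required insertion loss = 80 − 75.67 = 4.33 dB.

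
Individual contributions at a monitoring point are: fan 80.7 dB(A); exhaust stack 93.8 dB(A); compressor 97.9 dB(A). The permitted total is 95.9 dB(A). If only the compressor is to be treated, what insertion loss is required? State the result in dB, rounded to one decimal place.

Everything except the compressor sums to 10^(80.7/10) + 10^(93.8/10) = 2.516e+09 in linear terms, 94.01 dB(A).
To meet 95.9 dB(A) overall, the treated compressor may contribute at most 10^(95.9/10) − 2.516e+09 = 1.374e+09, i.e. 91.38 dB(A).
So the compressor must be reduced from 97.9 to 91.38 dB(A): IL = 6.52 dB.

6.5 dB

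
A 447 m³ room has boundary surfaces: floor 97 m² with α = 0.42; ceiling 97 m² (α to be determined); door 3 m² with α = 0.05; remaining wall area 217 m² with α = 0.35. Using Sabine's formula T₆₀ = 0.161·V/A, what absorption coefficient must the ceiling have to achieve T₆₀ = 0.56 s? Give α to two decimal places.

Required total absorption A = 0.161·447/0.56 = 128.51 m².
Absorption from the other surfaces = 97·0.42 + 3·0.05 + 217·0.35 = 116.84 m², so the ceiling must supply 11.67 m² over 97 m².
α = 11.67/97 = 0.120.

0.12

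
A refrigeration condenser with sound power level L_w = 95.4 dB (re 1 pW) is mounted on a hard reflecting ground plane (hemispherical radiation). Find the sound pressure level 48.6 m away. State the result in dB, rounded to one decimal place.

L_p = L_w − 10·log₁₀(2π·r²) with r = 48.6 m.
2π·r² = 1.484e+04 m², 10·log₁₀ of that is 41.715 dB.
L_p = 95.4 − 41.715 = 53.69 dB.

53.7 dB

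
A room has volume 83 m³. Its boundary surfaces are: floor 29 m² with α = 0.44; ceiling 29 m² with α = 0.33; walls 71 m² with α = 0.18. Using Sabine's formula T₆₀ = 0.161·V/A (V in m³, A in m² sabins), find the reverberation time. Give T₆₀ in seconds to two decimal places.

0.38 s

A = Σ Sᵢαᵢ = 29·0.44 + 29·0.33 + 71·0.18 = 35.11 m².
T₆₀ = 0.161·V/A = 0.161·83/35.11 = 0.381 s.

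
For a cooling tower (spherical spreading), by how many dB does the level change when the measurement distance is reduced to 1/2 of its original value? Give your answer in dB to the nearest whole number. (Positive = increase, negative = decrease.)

With spherical spreading the level changes by −20·log₁₀(r₂/r₁).
ΔL = −20·log₁₀(0.5) = +6.02 dB.

+6 dB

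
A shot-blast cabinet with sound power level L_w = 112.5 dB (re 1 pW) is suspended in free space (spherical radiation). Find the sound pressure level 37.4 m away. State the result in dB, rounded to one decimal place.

The power spreads over a sphere of area 4π·r², so L_p = L_w − 10·log₁₀(4π·r²).
4π·r² = 1.758e+04 m², 10·log₁₀ of that is 42.450 dB.
L_p = 112.5 − 42.450 = 70.05 dB.

70.1 dB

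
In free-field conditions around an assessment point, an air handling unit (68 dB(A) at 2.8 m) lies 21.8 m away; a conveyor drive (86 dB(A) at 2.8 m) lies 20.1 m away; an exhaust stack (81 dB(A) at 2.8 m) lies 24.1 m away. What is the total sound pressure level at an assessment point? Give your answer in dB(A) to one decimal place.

69.8 dB(A)

Propagate each source to the receiver with L = L_ref − 20·log₁₀(r/r_ref), then add intensities.
air handling unit: 68 − 20·log₁₀(21.8/2.8) = 68 − 17.83 = 50.17 dB(A).
conveyor drive: 86 − 20·log₁₀(20.1/2.8) = 86 − 17.12 = 68.88 dB(A).
exhaust stack: 81 − 20·log₁₀(24.1/2.8) = 81 − 18.70 = 62.30 dB(A).
Σ 10^(L/10) = 9.529e+06 → L_total = 10·log₁₀(9.529e+06) = 69.79 dB(A).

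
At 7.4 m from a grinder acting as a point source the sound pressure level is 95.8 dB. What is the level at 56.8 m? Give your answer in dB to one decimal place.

Point-source attenuation: ΔL = 20·log₁₀(r₂/r₁) = 20·log₁₀(56.8/7.4) = 17.702 dB.
L₂ = 95.8 − 20·log₁₀(56.8/7.4) = 95.8 − 17.702 = 78.10 dB.

78.1 dB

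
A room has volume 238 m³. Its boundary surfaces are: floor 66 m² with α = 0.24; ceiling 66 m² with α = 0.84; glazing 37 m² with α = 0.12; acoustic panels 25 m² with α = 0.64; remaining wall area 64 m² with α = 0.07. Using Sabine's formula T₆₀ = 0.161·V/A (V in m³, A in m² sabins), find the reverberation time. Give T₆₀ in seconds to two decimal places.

0.40 s

Summing Sᵢαᵢ: 66·0.24 + 66·0.84 + 37·0.12 + 25·0.64 + 64·0.07 = 96.20 m².
T₆₀ = 0.161·V/A = 0.161·238/96.20 = 0.398 s.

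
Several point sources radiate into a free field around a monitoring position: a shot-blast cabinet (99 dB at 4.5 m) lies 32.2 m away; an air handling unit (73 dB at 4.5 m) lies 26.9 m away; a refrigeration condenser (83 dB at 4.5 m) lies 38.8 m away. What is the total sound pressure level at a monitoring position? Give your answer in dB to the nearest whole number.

Propagate each source to the receiver with L = L_ref − 20·log₁₀(r/r_ref), then add intensities.
shot-blast cabinet: 99 − 20·log₁₀(32.2/4.5) = 99 − 17.09 = 81.91 dB.
air handling unit: 73 − 20·log₁₀(26.9/4.5) = 73 − 15.53 = 57.47 dB.
refrigeration condenser: 83 − 20·log₁₀(38.8/4.5) = 83 − 18.71 = 64.29 dB.
Σ 10^(L/10) = 1.584e+08 → L_total = 10·log₁₀(1.584e+08) = 82.00 dB.

82 dB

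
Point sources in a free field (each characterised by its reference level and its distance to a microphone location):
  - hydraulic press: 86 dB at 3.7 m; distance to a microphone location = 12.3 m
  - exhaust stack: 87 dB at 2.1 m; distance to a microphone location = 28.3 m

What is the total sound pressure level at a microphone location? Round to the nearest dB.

76 dB

First find each source's level at the receiver (point-source: −20·log₁₀(r/r_ref)), then combine on an intensity basis.
hydraulic press: 86 − 20·log₁₀(12.3/3.7) = 86 − 10.43 = 75.57 dB.
exhaust stack: 87 − 20·log₁₀(28.3/2.1) = 87 − 22.59 = 64.41 dB.
Σ 10^(L/10) = 3.878e+07 → L_total = 10·log₁₀(3.878e+07) = 75.89 dB.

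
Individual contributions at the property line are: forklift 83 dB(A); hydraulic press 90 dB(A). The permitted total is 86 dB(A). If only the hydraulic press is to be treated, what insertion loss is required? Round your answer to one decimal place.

Fixed contribution from the other source: Σ 10^(L/10) = 10^(83/10) = 1.995e+08 (83.00 dB(A)).
To meet 86 dB(A) overall, the treated hydraulic press may contribute at most 10^(86/10) − 1.995e+08 = 1.986e+08, i.e. 82.98 dB(A).
Required insertion loss = 90 − 82.98 = 7.02 dB.

7.0 dB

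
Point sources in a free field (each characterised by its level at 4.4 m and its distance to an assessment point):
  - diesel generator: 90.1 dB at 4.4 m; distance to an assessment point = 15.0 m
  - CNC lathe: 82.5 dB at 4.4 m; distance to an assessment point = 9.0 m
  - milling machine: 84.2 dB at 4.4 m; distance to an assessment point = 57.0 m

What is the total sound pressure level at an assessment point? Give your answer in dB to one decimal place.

81.2 dB

First find each source's level at the receiver (point-source: −20·log₁₀(r/r_ref)), then combine on an intensity basis.
diesel generator: 90.1 − 20·log₁₀(15.0/4.4) = 90.1 − 10.65 = 79.45 dB.
CNC lathe: 82.5 − 20·log₁₀(9.0/4.4) = 82.5 − 6.22 = 76.28 dB.
milling machine: 84.2 − 20·log₁₀(57.0/4.4) = 84.2 − 22.25 = 61.95 dB.
Σ 10^(L/10) = 1.321e+08 → L_total = 10·log₁₀(1.321e+08) = 81.21 dB.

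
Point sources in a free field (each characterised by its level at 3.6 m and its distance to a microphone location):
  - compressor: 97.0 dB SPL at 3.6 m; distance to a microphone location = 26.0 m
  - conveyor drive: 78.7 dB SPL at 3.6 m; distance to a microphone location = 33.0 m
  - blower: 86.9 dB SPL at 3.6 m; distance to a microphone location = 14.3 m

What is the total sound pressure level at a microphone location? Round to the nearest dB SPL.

Apply inverse-square spreading to bring every level to the receiver, then sum 10^(L/10).
compressor: 97.0 − 20·log₁₀(26.0/3.6) = 97.0 − 17.17 = 79.83 dB SPL.
conveyor drive: 78.7 − 20·log₁₀(33.0/3.6) = 78.7 − 19.24 = 59.46 dB SPL.
blower: 86.9 − 20·log₁₀(14.3/3.6) = 86.9 − 11.98 = 74.92 dB SPL.
Σ 10^(L/10) = 1.280e+08 → L_total = 10·log₁₀(1.280e+08) = 81.07 dB SPL.

81 dB SPL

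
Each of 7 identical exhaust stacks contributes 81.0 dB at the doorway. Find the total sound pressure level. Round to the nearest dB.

L_total = L₁ + 10·log₁₀ N for N identical incoherent sources.
L_total = 81.0 + 10·log₁₀(7) = 81.0 + 8.451 = 89.45 dB.

89 dB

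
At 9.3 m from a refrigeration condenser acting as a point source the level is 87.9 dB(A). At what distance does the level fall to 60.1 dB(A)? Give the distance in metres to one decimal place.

228.3 m

Point-source spreading drops the level by 20·log₁₀(r₂/r₁); inverting, r₂/r₁ = 10^(ΔL/20).
r₂ = 9.3·10^((87.9−60.1)/20) = 9.3·10^(27.8/20) = 228.29 m.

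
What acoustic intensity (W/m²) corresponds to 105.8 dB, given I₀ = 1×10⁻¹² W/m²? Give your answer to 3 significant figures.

I/I₀ = 10^(105.8/10) = 3.802e+10, so I = 3.802e+10 × 10⁻¹² W/m².

0.0380 W/m²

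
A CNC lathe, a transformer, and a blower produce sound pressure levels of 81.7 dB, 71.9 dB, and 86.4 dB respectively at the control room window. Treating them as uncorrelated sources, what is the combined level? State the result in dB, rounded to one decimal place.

87.8 dB

For uncorrelated sources the intensities add, so convert each level to linear form, sum, and take 10·log₁₀ of the total.
Σ 10^(L/10) = 10^(81.7/10) + 10^(71.9/10) + 10^(86.4/10) = 5.999e+08.
L_total = 10·log₁₀(5.999e+08) = 87.78 dB.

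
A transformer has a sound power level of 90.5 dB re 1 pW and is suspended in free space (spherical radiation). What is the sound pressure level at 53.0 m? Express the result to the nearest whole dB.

45 dB

The power spreads over a sphere of area 4π·r², so L_p = L_w − 10·log₁₀(4π·r²).
4π·r² = 3.53e+04 m², 10·log₁₀ of that is 45.478 dB.
L_p = 90.5 − 45.478 = 45.02 dB.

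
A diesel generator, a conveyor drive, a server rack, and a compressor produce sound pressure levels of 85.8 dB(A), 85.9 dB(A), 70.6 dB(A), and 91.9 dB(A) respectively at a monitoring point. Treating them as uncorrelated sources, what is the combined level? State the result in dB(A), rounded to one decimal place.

Incoherent sources combine by intensity addition: L_total = 10·log₁₀(Σ 10^(L_i/10)).
Σ 10^(L/10) = 10^(85.8/10) + 10^(85.9/10) + 10^(70.6/10) + 10^(91.9/10) = 2.330e+09.
L_total = 10·log₁₀(2.330e+09) = 93.67 dB(A).

93.7 dB(A)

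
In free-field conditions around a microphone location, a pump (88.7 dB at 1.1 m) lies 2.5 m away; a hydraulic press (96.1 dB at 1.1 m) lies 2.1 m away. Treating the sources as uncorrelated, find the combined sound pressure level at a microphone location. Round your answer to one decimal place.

91.0 dB

Apply inverse-square spreading to bring every level to the receiver, then sum 10^(L/10).
pump: 88.7 − 20·log₁₀(2.5/1.1) = 88.7 − 7.13 = 81.57 dB.
hydraulic press: 96.1 − 20·log₁₀(2.1/1.1) = 96.1 − 5.62 = 90.48 dB.
Σ 10^(L/10) = 1.261e+09 → L_total = 10·log₁₀(1.261e+09) = 91.01 dB.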